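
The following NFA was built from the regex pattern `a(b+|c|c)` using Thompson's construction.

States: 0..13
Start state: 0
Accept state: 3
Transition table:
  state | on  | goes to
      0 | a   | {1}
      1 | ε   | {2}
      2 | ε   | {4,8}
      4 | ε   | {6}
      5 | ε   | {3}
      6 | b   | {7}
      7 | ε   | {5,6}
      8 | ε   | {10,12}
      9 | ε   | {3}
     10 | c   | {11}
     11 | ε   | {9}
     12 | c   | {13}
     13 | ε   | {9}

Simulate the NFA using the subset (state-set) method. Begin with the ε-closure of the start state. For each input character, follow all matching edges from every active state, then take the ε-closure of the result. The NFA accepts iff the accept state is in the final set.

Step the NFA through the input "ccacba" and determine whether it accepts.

S₀ = ε-closure({0}) = {0}
'c' @ 1: {}  — dead — no transitions
rest 'cacba' ignored (set empty)
final: {}; accept 3 not in set

Answer: REJECT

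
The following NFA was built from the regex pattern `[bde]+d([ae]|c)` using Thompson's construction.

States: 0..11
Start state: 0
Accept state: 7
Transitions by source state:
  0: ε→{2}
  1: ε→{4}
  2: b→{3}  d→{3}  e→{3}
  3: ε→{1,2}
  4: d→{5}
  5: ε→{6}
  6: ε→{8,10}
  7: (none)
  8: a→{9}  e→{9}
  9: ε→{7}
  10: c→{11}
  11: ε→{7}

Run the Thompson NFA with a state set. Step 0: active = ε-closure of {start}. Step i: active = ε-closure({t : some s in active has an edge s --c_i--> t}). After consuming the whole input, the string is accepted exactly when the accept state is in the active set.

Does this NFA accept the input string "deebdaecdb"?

start: ε-closure({0}) = {0,2}
'd' @ 1: {1,2,3,4}
'e' @ 2: {1,2,3,4}
'e' @ 3: {1,2,3,4}
'b' @ 4: {1,2,3,4}
'd' @ 5: {1,2,3,4,5,6,8,10}
'a' @ 6: {7,9}  (accept∈set)
'e' @ 7: {}  — no active states
rest 'cdb' ignored (set empty)
end set {} — state 7 not in

Answer: REJECT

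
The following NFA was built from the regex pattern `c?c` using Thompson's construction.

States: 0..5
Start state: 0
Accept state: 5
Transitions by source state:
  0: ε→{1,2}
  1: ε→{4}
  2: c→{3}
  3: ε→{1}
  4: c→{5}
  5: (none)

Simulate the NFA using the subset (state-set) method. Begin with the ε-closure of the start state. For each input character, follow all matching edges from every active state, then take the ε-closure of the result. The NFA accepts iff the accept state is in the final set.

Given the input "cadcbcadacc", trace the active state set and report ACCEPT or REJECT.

S₀ = ε-closure({0}) = {0,1,2,4}
'c' @ 1: {1,3,4,5}  ✓accept
'a' @ 2: {}  — state set empty
rest 'dcbcadacc' ignored (set empty)
after full input: {}  (accept=5 not in)

Answer: REJECT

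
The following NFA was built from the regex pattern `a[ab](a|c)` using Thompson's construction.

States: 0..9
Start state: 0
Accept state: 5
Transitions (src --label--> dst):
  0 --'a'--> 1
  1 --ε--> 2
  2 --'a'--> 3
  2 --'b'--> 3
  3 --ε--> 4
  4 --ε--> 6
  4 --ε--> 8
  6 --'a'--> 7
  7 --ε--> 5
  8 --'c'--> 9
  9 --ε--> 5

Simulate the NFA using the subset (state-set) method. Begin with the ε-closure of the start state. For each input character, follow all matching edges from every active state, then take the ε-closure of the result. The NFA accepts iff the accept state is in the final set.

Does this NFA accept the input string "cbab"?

Answer: REJECT

Trace:
initial (ε-close {0}): {0}
'c' @ 1: {}  — state set empty
rest 'bab' ignored (set empty)
end set {} — state 5 not in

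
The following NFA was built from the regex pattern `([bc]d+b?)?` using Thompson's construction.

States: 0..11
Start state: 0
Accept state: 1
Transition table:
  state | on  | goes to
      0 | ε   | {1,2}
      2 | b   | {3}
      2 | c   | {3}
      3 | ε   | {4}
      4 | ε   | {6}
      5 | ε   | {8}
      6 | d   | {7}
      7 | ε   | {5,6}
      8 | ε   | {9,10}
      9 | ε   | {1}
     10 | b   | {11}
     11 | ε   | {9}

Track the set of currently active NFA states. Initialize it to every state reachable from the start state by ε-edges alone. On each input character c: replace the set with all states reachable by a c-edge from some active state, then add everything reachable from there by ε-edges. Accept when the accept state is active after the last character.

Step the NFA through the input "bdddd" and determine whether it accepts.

S₀ = ε-closure({0}) = {0,1,2}
'b' @ 1: {3,4,6}
'd' @ 2: {1,5,6,7,8,9,10}  ✓accept
'd' @ 3: {1,5,6,7,8,9,10}  ✓accept
'd' @ 4: {1,5,6,7,8,9,10}  ✓accept
'd' @ 5: {1,5,6,7,8,9,10}  ✓accept
final: {1,5,6,7,8,9,10}; accept 1 in set

Answer: ACCEPT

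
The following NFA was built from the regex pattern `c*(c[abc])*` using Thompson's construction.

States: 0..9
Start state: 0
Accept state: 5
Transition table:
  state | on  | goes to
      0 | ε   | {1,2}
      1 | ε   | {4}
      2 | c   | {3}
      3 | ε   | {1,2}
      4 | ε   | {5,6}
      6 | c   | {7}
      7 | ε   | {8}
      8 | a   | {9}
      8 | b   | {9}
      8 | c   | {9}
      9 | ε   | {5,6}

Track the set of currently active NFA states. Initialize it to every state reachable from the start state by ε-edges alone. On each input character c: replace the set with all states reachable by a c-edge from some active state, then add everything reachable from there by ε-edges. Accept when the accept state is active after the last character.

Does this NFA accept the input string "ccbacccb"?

Answer: REJECT

Steps:
initial (ε-close {0}): {0,1,2,4,5,6}
'c' @ 1: {1,2,3,4,5,6,7,8}  (accept∈set)
'c' @ 2: {1,2,3,4,5,6,7,8,9}  (accept∈set)
'b' @ 3: {5,6,9}  (accept∈set)
'a' @ 4: {}  — state set empty
rest 'cccb' ignored (set empty)
after full input: {}  (accept=5 not in)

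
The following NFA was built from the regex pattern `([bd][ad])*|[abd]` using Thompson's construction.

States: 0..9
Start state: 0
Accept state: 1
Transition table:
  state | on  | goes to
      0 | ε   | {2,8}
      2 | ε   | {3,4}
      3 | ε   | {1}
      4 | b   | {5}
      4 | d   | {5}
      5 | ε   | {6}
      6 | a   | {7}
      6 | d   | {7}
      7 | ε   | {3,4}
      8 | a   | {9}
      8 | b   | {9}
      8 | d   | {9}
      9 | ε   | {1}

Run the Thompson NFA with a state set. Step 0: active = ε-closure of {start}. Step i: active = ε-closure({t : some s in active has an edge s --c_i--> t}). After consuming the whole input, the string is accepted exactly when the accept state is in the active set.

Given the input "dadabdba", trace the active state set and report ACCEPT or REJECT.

start: ε-closure({0}) = {0,1,2,3,4,8}
'd' @ 1: {1,5,6,9}  ✓accept
'a' @ 2: {1,3,4,7}  ✓accept
'd' @ 3: {5,6}
'a' @ 4: {1,3,4,7}  ✓accept
'b' @ 5: {5,6}
'd' @ 6: {1,3,4,7}  ✓accept
'b' @ 7: {5,6}
'a' @ 8: {1,3,4,7}  ✓accept
end set {1,3,4,7} — state 1 in

Answer: ACCEPT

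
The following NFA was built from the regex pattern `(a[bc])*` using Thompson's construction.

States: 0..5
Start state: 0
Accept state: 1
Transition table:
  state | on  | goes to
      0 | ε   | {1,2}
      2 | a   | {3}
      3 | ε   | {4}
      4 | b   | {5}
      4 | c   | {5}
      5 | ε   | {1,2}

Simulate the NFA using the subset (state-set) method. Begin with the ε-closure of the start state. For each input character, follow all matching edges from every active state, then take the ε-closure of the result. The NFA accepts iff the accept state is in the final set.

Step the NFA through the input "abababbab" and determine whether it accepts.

initial (ε-close {0}): {0,1,2}
'a' @ 1: {3,4}
'b' @ 2: {1,2,5}  ✓accept
'a' @ 3: {3,4}
'b' @ 4: {1,2,5}  ✓accept
'a' @ 5: {3,4}
'b' @ 6: {1,2,5}  ✓accept
'b' @ 7: {}  — state set empty
rest 'ab' ignored (set empty)
after full input: {}  (accept=1 not in)

Answer: REJECT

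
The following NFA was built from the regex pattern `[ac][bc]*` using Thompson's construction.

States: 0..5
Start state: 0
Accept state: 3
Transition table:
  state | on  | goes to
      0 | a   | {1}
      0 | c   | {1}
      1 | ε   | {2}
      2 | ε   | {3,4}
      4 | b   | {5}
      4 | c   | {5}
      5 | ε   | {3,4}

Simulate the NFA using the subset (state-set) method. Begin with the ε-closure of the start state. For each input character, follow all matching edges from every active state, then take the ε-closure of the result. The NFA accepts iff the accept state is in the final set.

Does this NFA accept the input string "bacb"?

initial (ε-close {0}): {0}
'b' @ 1: {}  — no active states
rest 'acb' ignored (set empty)
after full input: {}  (accept=3 not in)

Answer: REJECT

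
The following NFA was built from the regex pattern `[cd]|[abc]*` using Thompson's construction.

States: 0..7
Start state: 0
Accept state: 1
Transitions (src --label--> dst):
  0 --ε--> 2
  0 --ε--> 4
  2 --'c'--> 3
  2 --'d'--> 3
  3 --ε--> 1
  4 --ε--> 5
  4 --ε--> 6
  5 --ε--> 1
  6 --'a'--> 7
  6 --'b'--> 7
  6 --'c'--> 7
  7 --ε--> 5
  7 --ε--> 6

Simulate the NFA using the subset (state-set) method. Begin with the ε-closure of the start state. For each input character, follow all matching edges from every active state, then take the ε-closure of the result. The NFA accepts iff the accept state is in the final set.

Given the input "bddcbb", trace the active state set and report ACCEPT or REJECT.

Answer: REJECT

Derivation:
start: ε-closure({0}) = {0,1,2,4,5,6}
'b' @ 1: {1,5,6,7}  [accepting]
'd' @ 2: {}  — no active states
rest 'dcbb' ignored (set empty)
after full input: {}  (accept=1 not in)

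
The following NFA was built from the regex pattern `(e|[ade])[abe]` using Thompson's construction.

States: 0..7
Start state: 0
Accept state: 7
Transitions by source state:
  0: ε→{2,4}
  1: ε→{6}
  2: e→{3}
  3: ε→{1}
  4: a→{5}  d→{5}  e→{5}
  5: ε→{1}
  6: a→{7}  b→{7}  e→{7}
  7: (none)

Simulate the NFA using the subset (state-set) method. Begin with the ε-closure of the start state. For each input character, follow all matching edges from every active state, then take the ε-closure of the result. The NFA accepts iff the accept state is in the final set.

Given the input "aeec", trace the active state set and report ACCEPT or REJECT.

S₀ = ε-closure({0}) = {0,2,4}
'a' @ 1: {1,5,6}
'e' @ 2: {7}  ✓accept
'e' @ 3: {}  — dead — no transitions
rest 'c' ignored (set empty)
after full input: {}  (accept=7 not in)

Answer: REJECT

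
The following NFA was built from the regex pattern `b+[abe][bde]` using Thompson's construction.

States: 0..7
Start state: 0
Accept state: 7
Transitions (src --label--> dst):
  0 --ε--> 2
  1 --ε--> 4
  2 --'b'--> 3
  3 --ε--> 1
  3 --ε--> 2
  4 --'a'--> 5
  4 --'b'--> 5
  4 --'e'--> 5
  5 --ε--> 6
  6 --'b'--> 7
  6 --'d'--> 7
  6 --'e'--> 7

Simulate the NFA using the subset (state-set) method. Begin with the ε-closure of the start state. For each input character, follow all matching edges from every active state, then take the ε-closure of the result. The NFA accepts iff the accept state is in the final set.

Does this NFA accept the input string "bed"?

Answer: ACCEPT

Derivation:
start: ε-closure({0}) = {0,2}
'b' @ 1: {1,2,3,4}
'e' @ 2: {5,6}
'd' @ 3: {7}  ✓accept
end set {7} — state 7 in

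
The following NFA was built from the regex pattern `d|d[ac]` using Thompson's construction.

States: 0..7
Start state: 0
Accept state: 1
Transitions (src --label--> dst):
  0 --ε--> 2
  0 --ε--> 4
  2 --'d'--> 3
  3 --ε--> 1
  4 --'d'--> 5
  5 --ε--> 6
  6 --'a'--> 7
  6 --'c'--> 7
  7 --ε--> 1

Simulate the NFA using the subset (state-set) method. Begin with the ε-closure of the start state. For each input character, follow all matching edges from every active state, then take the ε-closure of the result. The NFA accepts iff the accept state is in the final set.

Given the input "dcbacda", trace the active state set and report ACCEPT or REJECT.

Answer: REJECT

Trace:
initial (ε-close {0}): {0,2,4}
'd' @ 1: {1,3,5,6}  ✓accept
'c' @ 2: {1,7}  ✓accept
'b' @ 3: {}  — state set empty
rest 'acda' ignored (set empty)
end set {} — state 1 not in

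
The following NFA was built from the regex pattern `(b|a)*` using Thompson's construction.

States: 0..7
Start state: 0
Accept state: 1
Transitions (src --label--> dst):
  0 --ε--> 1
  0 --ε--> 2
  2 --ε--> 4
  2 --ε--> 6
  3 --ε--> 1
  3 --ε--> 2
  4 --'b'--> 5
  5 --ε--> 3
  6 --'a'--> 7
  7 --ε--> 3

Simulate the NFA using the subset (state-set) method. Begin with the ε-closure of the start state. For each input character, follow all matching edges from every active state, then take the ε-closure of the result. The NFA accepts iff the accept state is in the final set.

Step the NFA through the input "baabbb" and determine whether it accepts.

start: ε-closure({0}) = {0,1,2,4,6}
'b' @ 1: {1,2,3,4,5,6}  ✓accept
'a' @ 2: {1,2,3,4,6,7}  ✓accept
'a' @ 3: {1,2,3,4,6,7}  ✓accept
'b' @ 4: {1,2,3,4,5,6}  ✓accept
'b' @ 5: {1,2,3,4,5,6}  ✓accept
'b' @ 6: {1,2,3,4,5,6}  ✓accept
after full input: {1,2,3,4,5,6}  (accept=1 in)

Answer: ACCEPT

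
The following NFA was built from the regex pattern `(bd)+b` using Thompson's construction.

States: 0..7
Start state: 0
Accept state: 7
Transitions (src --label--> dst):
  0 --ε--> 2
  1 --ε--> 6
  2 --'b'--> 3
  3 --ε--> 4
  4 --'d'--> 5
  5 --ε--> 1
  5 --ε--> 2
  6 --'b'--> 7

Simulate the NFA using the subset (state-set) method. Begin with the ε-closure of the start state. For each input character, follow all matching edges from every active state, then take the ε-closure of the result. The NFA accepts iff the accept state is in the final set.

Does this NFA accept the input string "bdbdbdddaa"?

initial (ε-close {0}): {0,2}
'b' @ 1: {3,4}
'd' @ 2: {1,2,5,6}
'b' @ 3: {3,4,7}  [accepting]
'd' @ 4: {1,2,5,6}
'b' @ 5: {3,4,7}  [accepting]
'd' @ 6: {1,2,5,6}
'd' @ 7: {}  — no active states
rest 'daa' ignored (set empty)
final: {}; accept 7 not in set

Answer: REJECT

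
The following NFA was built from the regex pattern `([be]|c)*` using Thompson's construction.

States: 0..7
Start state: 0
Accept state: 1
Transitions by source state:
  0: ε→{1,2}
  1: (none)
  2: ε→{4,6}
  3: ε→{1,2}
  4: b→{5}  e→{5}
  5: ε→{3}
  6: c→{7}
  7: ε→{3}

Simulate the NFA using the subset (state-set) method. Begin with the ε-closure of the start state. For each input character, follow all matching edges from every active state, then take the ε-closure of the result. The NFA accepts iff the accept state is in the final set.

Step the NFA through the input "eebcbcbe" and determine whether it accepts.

Answer: ACCEPT

Steps:
initial (ε-close {0}): {0,1,2,4,6}
'e' @ 1: {1,2,3,4,5,6}  ✓accept
'e' @ 2: {1,2,3,4,5,6}  ✓accept
'b' @ 3: {1,2,3,4,5,6}  ✓accept
'c' @ 4: {1,2,3,4,6,7}  ✓accept
'b' @ 5: {1,2,3,4,5,6}  ✓accept
'c' @ 6: {1,2,3,4,6,7}  ✓accept
'b' @ 7: {1,2,3,4,5,6}  ✓accept
'e' @ 8: {1,2,3,4,5,6}  ✓accept
final: {1,2,3,4,5,6}; accept 1 in set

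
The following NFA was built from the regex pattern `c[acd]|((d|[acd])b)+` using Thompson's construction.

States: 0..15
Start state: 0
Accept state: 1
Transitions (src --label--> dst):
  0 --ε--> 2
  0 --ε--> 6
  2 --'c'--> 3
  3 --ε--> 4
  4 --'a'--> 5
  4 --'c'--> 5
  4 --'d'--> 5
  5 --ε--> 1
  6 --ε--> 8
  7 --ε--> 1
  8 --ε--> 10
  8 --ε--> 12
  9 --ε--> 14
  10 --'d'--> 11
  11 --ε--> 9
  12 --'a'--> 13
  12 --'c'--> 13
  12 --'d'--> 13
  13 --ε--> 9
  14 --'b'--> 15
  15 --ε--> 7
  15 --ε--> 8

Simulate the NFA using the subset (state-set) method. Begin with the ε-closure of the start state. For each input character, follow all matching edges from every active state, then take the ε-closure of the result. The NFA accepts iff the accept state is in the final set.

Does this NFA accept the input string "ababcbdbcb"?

S₀ = ε-closure({0}) = {0,2,6,8,10,12}
'a' @ 1: {9,13,14}
'b' @ 2: {1,7,8,10,12,15}  (accept∈set)
'a' @ 3: {9,13,14}
'b' @ 4: {1,7,8,10,12,15}  (accept∈set)
'c' @ 5: {9,13,14}
'b' @ 6: {1,7,8,10,12,15}  (accept∈set)
'd' @ 7: {9,11,13,14}
'b' @ 8: {1,7,8,10,12,15}  (accept∈set)
'c' @ 9: {9,13,14}
'b' @ 10: {1,7,8,10,12,15}  (accept∈set)
final: {1,7,8,10,12,15}; accept 1 in set

Answer: ACCEPT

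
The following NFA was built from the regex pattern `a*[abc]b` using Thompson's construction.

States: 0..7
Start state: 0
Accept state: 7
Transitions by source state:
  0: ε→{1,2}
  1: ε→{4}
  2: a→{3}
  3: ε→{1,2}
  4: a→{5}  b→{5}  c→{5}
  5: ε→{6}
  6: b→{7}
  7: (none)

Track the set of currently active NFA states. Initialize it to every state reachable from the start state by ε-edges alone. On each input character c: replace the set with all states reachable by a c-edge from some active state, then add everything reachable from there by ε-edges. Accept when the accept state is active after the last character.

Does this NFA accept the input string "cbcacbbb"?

Answer: REJECT

Steps:
start: ε-closure({0}) = {0,1,2,4}
'c' @ 1: {5,6}
'b' @ 2: {7}  [accepting]
'c' @ 3: {}  — no active states
rest 'acbbb' ignored (set empty)
after full input: {}  (accept=7 not in)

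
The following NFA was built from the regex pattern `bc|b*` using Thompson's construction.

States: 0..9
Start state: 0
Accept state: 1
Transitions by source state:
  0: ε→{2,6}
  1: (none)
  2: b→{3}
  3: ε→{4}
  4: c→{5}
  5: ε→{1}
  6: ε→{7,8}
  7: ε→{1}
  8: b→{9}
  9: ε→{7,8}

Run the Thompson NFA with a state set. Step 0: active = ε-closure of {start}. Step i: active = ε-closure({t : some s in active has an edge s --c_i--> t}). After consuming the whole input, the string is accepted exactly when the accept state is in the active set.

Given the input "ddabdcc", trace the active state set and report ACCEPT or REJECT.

initial (ε-close {0}): {0,1,2,6,7,8}
'd' @ 1: {}  — dead — no transitions
rest 'dabdcc' ignored (set empty)
final: {}; accept 1 not in set

Answer: REJECT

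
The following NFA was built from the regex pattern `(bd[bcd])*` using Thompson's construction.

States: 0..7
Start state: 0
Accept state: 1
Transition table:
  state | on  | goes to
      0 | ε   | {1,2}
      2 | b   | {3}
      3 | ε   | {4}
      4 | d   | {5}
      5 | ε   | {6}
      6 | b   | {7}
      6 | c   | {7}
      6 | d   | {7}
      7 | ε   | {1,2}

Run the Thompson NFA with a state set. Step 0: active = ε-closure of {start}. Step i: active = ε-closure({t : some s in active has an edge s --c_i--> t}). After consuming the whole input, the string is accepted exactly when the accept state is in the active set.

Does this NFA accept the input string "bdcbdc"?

Answer: ACCEPT

Steps:
initial (ε-close {0}): {0,1,2}
'b' @ 1: {3,4}
'd' @ 2: {5,6}
'c' @ 3: {1,2,7}  [accepting]
'b' @ 4: {3,4}
'd' @ 5: {5,6}
'c' @ 6: {1,2,7}  [accepting]
final: {1,2,7}; accept 1 in set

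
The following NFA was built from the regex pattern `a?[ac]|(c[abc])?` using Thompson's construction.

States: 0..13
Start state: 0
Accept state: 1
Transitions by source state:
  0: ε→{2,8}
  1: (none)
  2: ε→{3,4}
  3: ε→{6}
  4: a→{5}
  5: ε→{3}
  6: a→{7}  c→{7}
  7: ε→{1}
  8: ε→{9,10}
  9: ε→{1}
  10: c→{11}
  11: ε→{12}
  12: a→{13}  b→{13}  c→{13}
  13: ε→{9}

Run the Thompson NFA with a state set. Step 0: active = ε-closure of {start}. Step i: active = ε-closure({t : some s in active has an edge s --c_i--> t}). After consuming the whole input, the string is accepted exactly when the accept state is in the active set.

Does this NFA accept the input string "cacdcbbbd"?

Answer: REJECT

Derivation:
S₀ = ε-closure({0}) = {0,1,2,3,4,6,8,9,10}
'c' @ 1: {1,7,11,12}  ✓accept
'a' @ 2: {1,9,13}  ✓accept
'c' @ 3: {}  — dead — no transitions
rest 'dcbbbd' ignored (set empty)
after full input: {}  (accept=1 not in)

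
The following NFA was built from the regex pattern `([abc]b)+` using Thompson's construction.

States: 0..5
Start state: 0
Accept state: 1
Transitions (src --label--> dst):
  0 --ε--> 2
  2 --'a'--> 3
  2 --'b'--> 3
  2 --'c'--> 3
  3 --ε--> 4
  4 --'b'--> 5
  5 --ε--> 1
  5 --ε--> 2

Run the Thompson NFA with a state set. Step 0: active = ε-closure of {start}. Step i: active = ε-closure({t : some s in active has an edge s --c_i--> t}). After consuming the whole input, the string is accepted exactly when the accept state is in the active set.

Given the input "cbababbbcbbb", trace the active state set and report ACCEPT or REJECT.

Answer: ACCEPT

Steps:
initial (ε-close {0}): {0,2}
'c' @ 1: {3,4}
'b' @ 2: {1,2,5}  [accepting]
'a' @ 3: {3,4}
'b' @ 4: {1,2,5}  [accepting]
'a' @ 5: {3,4}
'b' @ 6: {1,2,5}  [accepting]
'b' @ 7: {3,4}
'b' @ 8: {1,2,5}  [accepting]
'c' @ 9: {3,4}
'b' @ 10: {1,2,5}  [accepting]
'b' @ 11: {3,4}
'b' @ 12: {1,2,5}  [accepting]
end set {1,2,5} — state 1 in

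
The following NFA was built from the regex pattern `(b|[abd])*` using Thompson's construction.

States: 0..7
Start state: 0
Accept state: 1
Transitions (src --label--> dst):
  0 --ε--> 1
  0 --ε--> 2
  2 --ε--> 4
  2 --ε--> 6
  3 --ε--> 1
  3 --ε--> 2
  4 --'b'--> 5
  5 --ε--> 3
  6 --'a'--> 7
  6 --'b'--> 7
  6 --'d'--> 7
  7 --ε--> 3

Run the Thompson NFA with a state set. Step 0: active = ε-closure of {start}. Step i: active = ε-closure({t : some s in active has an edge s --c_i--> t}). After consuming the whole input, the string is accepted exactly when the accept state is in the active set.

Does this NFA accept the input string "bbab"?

Answer: ACCEPT

Trace:
initial (ε-close {0}): {0,1,2,4,6}
'b' @ 1: {1,2,3,4,5,6,7}  (accept∈set)
'b' @ 2: {1,2,3,4,5,6,7}  (accept∈set)
'a' @ 3: {1,2,3,4,6,7}  (accept∈set)
'b' @ 4: {1,2,3,4,5,6,7}  (accept∈set)
end set {1,2,3,4,5,6,7} — state 1 in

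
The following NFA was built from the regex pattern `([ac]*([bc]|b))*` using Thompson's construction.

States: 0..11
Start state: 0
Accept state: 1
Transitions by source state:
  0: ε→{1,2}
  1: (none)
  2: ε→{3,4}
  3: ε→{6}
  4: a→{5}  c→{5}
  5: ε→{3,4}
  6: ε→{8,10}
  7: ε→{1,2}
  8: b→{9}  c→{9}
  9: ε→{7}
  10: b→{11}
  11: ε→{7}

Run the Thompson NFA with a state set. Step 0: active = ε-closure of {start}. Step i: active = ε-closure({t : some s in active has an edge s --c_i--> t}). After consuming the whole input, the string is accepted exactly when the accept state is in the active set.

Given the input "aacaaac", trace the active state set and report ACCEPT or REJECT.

initial (ε-close {0}): {0,1,2,3,4,6,8,10}
'a' @ 1: {3,4,5,6,8,10}
'a' @ 2: {3,4,5,6,8,10}
'c' @ 3: {1,2,3,4,5,6,7,8,9,10}  [accepting]
'a' @ 4: {3,4,5,6,8,10}
'a' @ 5: {3,4,5,6,8,10}
'a' @ 6: {3,4,5,6,8,10}
'c' @ 7: {1,2,3,4,5,6,7,8,9,10}  [accepting]
after full input: {1,2,3,4,5,6,7,8,9,10}  (accept=1 in)

Answer: ACCEPT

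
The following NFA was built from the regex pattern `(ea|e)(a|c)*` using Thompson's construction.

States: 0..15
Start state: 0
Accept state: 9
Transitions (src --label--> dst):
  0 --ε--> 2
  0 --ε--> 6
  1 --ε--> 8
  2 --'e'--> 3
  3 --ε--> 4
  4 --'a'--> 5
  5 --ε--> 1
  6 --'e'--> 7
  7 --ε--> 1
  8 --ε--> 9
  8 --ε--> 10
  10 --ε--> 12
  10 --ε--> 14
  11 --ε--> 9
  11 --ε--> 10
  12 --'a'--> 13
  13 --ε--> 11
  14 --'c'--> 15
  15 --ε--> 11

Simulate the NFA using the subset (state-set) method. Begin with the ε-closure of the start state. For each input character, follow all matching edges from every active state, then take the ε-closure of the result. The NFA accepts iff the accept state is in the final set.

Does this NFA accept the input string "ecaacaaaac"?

S₀ = ε-closure({0}) = {0,2,6}
'e' @ 1: {1,3,4,7,8,9,10,12,14}  ✓accept
'c' @ 2: {9,10,11,12,14,15}  ✓accept
'a' @ 3: {9,10,11,12,13,14}  ✓accept
'a' @ 4: {9,10,11,12,13,14}  ✓accept
'c' @ 5: {9,10,11,12,14,15}  ✓accept
'a' @ 6: {9,10,11,12,13,14}  ✓accept
'a' @ 7: {9,10,11,12,13,14}  ✓accept
'a' @ 8: {9,10,11,12,13,14}  ✓accept
'a' @ 9: {9,10,11,12,13,14}  ✓accept
'c' @ 10: {9,10,11,12,14,15}  ✓accept
final: {9,10,11,12,14,15}; accept 9 in set

Answer: ACCEPT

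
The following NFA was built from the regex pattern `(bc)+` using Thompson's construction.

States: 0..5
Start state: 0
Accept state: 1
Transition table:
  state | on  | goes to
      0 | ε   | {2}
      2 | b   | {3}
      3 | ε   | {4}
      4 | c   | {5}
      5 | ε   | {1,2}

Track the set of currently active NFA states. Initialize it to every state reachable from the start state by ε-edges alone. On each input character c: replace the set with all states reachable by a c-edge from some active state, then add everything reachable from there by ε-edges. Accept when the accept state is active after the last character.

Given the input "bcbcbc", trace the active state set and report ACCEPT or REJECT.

Answer: ACCEPT

Derivation:
start: ε-closure({0}) = {0,2}
'b' @ 1: {3,4}
'c' @ 2: {1,2,5}  (accept∈set)
'b' @ 3: {3,4}
'c' @ 4: {1,2,5}  (accept∈set)
'b' @ 5: {3,4}
'c' @ 6: {1,2,5}  (accept∈set)
end set {1,2,5} — state 1 in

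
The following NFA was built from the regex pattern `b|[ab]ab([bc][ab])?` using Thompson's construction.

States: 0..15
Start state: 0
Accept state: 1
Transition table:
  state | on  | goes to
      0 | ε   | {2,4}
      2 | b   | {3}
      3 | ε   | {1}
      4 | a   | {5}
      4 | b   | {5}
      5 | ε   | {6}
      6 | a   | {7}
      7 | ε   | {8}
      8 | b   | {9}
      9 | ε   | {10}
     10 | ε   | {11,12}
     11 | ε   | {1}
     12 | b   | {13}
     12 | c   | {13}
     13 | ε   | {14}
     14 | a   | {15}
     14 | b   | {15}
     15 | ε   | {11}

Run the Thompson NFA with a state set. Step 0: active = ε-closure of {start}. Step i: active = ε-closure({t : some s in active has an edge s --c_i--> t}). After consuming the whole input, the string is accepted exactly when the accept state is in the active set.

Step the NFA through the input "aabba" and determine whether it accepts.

Answer: ACCEPT

Derivation:
initial (ε-close {0}): {0,2,4}
'a' @ 1: {5,6}
'a' @ 2: {7,8}
'b' @ 3: {1,9,10,11,12}  [accepting]
'b' @ 4: {13,14}
'a' @ 5: {1,11,15}  [accepting]
after full input: {1,11,15}  (accept=1 in)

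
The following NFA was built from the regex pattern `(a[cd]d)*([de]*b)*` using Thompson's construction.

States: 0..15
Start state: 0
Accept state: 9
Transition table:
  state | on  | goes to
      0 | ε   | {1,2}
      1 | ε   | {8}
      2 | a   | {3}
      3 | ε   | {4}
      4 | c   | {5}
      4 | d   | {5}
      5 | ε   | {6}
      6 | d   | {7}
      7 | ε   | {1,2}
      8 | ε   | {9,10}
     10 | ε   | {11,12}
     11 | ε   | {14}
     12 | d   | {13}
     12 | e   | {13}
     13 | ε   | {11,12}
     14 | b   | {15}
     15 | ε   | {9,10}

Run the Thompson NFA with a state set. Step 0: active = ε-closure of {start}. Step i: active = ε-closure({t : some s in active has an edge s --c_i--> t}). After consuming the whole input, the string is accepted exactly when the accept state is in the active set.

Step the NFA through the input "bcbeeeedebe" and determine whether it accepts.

initial (ε-close {0}): {0,1,2,8,9,10,11,12,14}
'b' @ 1: {9,10,11,12,14,15}  (accept∈set)
'c' @ 2: {}  — state set empty
rest 'beeeedebe' ignored (set empty)
after full input: {}  (accept=9 not in)

Answer: REJECT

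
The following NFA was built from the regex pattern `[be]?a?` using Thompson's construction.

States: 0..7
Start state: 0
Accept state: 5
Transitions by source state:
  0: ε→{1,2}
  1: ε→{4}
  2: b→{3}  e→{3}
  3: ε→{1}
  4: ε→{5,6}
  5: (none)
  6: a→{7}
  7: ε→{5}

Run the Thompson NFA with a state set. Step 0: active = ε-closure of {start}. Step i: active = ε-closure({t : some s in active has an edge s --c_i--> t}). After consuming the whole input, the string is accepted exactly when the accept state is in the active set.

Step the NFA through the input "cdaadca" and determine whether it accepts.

initial (ε-close {0}): {0,1,2,4,5,6}
'c' @ 1: {}  — no active states
rest 'daadca' ignored (set empty)
after full input: {}  (accept=5 not in)

Answer: REJECT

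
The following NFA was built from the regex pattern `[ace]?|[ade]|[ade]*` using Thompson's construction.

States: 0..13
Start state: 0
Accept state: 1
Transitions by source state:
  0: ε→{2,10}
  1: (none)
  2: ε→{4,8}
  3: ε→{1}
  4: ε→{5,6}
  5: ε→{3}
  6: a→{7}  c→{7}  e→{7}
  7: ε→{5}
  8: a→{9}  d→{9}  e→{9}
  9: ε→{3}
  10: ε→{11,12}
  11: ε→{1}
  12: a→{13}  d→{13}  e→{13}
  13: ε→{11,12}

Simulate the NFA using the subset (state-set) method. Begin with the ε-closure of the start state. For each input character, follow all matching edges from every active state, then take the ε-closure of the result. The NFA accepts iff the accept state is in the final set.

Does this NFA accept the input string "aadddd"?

initial (ε-close {0}): {0,1,2,3,4,5,6,8,10,11,12}
'a' @ 1: {1,3,5,7,9,11,12,13}  (accept∈set)
'a' @ 2: {1,11,12,13}  (accept∈set)
'd' @ 3: {1,11,12,13}  (accept∈set)
'd' @ 4: {1,11,12,13}  (accept∈set)
'd' @ 5: {1,11,12,13}  (accept∈set)
'd' @ 6: {1,11,12,13}  (accept∈set)
end set {1,11,12,13} — state 1 in

Answer: ACCEPT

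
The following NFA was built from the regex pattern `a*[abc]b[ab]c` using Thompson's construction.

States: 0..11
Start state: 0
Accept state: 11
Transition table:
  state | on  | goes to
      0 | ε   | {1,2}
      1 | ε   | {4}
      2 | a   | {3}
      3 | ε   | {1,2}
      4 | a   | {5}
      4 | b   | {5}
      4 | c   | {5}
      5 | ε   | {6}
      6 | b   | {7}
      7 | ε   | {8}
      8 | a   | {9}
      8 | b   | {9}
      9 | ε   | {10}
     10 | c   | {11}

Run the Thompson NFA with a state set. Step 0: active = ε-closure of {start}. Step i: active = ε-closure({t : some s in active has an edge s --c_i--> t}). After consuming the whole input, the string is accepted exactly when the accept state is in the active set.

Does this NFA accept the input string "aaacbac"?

initial (ε-close {0}): {0,1,2,4}
'a' @ 1: {1,2,3,4,5,6}
'a' @ 2: {1,2,3,4,5,6}
'a' @ 3: {1,2,3,4,5,6}
'c' @ 4: {5,6}
'b' @ 5: {7,8}
'a' @ 6: {9,10}
'c' @ 7: {11}  ✓accept
end set {11} — state 11 in

Answer: ACCEPT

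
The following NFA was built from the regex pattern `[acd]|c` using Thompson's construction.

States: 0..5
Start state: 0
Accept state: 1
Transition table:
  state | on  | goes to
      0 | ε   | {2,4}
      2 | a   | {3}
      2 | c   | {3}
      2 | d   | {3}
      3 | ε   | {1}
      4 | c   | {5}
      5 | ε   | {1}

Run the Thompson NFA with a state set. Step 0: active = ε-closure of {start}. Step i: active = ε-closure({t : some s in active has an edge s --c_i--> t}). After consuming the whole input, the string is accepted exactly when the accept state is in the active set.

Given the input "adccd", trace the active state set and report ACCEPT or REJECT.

start: ε-closure({0}) = {0,2,4}
'a' @ 1: {1,3}  ✓accept
'd' @ 2: {}  — state set empty
rest 'ccd' ignored (set empty)
final: {}; accept 1 not in set

Answer: REJECT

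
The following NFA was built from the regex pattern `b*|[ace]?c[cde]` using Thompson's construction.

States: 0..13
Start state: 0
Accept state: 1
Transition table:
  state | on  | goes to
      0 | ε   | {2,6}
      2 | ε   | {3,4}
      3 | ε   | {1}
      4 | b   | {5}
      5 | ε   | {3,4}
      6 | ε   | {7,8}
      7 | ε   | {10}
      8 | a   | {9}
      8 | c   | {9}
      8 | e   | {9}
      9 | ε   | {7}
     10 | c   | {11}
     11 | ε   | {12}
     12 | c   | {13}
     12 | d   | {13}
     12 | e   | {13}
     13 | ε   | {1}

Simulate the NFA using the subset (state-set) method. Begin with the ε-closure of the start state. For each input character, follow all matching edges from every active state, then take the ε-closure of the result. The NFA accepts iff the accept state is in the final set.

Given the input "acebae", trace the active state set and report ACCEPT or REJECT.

Answer: REJECT

Derivation:
initial (ε-close {0}): {0,1,2,3,4,6,7,8,10}
'a' @ 1: {7,9,10}
'c' @ 2: {11,12}
'e' @ 3: {1,13}  [accepting]
'b' @ 4: {}  — dead — no transitions
rest 'ae' ignored (set empty)
end set {} — state 1 not in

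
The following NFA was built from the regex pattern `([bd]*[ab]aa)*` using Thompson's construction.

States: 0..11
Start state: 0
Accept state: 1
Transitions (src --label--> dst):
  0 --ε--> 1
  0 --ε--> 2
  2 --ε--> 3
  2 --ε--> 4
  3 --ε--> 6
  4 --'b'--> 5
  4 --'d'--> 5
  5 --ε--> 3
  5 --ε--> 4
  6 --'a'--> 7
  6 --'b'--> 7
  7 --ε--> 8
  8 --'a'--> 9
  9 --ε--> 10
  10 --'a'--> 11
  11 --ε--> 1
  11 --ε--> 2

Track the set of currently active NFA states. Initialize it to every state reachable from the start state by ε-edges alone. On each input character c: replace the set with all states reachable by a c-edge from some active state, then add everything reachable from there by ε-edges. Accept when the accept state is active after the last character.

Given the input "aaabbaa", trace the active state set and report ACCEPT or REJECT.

Answer: ACCEPT

Trace:
start: ε-closure({0}) = {0,1,2,3,4,6}
'a' @ 1: {7,8}
'a' @ 2: {9,10}
'a' @ 3: {1,2,3,4,6,11}  [accepting]
'b' @ 4: {3,4,5,6,7,8}
'b' @ 5: {3,4,5,6,7,8}
'a' @ 6: {7,8,9,10}
'a' @ 7: {1,2,3,4,6,9,10,11}  [accepting]
final: {1,2,3,4,6,9,10,11}; accept 1 in set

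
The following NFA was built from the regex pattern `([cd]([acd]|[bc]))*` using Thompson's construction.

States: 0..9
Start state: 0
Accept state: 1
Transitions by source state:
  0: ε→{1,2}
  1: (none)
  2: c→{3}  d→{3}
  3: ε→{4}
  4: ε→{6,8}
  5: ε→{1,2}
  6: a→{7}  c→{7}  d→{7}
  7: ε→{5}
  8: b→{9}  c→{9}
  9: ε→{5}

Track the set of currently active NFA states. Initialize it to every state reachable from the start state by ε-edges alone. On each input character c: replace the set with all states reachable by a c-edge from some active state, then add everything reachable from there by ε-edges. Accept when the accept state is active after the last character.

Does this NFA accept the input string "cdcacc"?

Answer: ACCEPT

Derivation:
S₀ = ε-closure({0}) = {0,1,2}
'c' @ 1: {3,4,6,8}
'd' @ 2: {1,2,5,7}  [accepting]
'c' @ 3: {3,4,6,8}
'a' @ 4: {1,2,5,7}  [accepting]
'c' @ 5: {3,4,6,8}
'c' @ 6: {1,2,5,7,9}  [accepting]
final: {1,2,5,7,9}; accept 1 in set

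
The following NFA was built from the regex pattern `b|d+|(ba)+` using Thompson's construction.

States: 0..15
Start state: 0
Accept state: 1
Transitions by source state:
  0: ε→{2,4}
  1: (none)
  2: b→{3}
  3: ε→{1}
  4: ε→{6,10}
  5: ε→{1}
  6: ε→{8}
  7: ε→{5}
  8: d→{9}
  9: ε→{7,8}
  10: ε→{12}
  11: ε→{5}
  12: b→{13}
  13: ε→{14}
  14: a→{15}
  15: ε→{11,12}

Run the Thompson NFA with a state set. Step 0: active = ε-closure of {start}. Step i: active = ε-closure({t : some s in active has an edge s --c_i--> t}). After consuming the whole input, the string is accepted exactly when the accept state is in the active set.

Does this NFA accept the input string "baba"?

start: ε-closure({0}) = {0,2,4,6,8,10,12}
'b' @ 1: {1,3,13,14}  [accepting]
'a' @ 2: {1,5,11,12,15}  [accepting]
'b' @ 3: {13,14}
'a' @ 4: {1,5,11,12,15}  [accepting]
final: {1,5,11,12,15}; accept 1 in set

Answer: ACCEPT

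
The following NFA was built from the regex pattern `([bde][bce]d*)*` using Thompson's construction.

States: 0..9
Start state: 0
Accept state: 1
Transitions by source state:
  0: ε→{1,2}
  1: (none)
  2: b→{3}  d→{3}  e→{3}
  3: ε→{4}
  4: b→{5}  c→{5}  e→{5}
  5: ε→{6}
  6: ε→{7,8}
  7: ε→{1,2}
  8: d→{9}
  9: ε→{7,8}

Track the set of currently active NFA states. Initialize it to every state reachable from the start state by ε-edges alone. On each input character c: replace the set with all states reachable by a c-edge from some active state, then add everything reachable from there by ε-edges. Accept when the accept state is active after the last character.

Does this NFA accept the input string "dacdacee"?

Answer: REJECT

Derivation:
initial (ε-close {0}): {0,1,2}
'd' @ 1: {3,4}
'a' @ 2: {}  — no active states
rest 'cdacee' ignored (set empty)
after full input: {}  (accept=1 not in)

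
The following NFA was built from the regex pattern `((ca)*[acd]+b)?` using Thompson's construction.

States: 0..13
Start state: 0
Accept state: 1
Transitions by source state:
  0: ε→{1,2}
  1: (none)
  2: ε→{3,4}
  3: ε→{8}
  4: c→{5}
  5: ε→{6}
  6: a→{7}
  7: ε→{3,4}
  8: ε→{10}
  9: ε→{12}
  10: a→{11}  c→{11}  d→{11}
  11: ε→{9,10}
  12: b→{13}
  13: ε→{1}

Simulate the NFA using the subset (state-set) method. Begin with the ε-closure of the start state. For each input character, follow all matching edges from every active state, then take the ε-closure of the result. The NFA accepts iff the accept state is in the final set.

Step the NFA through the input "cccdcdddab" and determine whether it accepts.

initial (ε-close {0}): {0,1,2,3,4,8,10}
'c' @ 1: {5,6,9,10,11,12}
'c' @ 2: {9,10,11,12}
'c' @ 3: {9,10,11,12}
'd' @ 4: {9,10,11,12}
'c' @ 5: {9,10,11,12}
'd' @ 6: {9,10,11,12}
'd' @ 7: {9,10,11,12}
'd' @ 8: {9,10,11,12}
'a' @ 9: {9,10,11,12}
'b' @ 10: {1,13}  ✓accept
after full input: {1,13}  (accept=1 in)

Answer: ACCEPT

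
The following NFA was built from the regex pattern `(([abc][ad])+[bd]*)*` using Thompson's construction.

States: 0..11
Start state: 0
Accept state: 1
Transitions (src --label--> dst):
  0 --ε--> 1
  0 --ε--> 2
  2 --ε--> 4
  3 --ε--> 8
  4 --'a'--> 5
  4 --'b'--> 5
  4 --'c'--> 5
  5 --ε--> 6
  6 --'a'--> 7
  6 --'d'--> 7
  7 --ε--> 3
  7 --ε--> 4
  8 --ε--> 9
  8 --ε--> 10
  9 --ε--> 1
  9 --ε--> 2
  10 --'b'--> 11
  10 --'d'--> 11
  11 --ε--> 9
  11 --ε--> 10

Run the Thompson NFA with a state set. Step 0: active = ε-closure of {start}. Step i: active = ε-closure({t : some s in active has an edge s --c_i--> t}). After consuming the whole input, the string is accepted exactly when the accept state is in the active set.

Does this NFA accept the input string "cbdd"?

start: ε-closure({0}) = {0,1,2,4}
'c' @ 1: {5,6}
'b' @ 2: {}  — state set empty
rest 'dd' ignored (set empty)
after full input: {}  (accept=1 not in)

Answer: REJECT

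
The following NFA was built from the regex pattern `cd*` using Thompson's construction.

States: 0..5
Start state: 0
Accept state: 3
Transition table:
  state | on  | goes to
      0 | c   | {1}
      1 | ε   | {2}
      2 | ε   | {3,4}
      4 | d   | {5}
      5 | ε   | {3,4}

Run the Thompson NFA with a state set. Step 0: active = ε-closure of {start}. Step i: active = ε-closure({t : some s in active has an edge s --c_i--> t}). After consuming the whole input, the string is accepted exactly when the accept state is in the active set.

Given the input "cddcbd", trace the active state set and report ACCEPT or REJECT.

Answer: REJECT

Derivation:
initial (ε-close {0}): {0}
'c' @ 1: {1,2,3,4}  [accepting]
'd' @ 2: {3,4,5}  [accepting]
'd' @ 3: {3,4,5}  [accepting]
'c' @ 4: {}  — state set empty
rest 'bd' ignored (set empty)
final: {}; accept 3 not in set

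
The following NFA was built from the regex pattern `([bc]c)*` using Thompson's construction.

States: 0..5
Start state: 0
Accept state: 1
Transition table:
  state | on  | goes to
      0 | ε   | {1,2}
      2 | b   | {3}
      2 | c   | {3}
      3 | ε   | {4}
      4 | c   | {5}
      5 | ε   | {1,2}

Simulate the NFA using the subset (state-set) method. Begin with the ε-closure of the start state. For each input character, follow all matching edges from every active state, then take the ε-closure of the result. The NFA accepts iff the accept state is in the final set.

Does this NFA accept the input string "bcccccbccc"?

Answer: ACCEPT

Trace:
initial (ε-close {0}): {0,1,2}
'b' @ 1: {3,4}
'c' @ 2: {1,2,5}  ✓accept
'c' @ 3: {3,4}
'c' @ 4: {1,2,5}  ✓accept
'c' @ 5: {3,4}
'c' @ 6: {1,2,5}  ✓accept
'b' @ 7: {3,4}
'c' @ 8: {1,2,5}  ✓accept
'c' @ 9: {3,4}
'c' @ 10: {1,2,5}  ✓accept
final: {1,2,5}; accept 1 in set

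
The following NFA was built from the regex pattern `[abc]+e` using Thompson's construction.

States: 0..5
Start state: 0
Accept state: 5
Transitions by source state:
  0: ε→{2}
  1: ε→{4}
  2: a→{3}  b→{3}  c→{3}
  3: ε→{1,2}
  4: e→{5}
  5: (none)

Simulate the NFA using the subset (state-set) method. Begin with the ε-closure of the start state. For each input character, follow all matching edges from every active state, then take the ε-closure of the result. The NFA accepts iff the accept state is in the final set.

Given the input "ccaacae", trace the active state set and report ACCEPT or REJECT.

Answer: ACCEPT

Trace:
initial (ε-close {0}): {0,2}
'c' @ 1: {1,2,3,4}
'c' @ 2: {1,2,3,4}
'a' @ 3: {1,2,3,4}
'a' @ 4: {1,2,3,4}
'c' @ 5: {1,2,3,4}
'a' @ 6: {1,2,3,4}
'e' @ 7: {5}  [accepting]
after full input: {5}  (accept=5 in)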